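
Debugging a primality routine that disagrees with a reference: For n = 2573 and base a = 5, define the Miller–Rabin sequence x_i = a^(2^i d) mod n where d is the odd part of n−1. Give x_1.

1730

n − 1 = 2572 = 2^2 · 643, so s = 2 and d = 643.
x_0 = 5^643 mod 2573 = 966.
x_1 = 966^2 mod 2573 = 1730.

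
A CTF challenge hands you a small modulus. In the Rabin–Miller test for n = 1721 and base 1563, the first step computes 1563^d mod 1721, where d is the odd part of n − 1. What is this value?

1248

n − 1 = 1720 = 2^3 · 215, so s = 3 and d = 215.
1563^215 mod 1721 = 1248.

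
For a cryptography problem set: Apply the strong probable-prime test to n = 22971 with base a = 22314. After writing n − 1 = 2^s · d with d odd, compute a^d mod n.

22314

n − 1 = 22970 = 2^1 · 11485, so s = 1 and d = 11485.
Repeated squaring mod 22971: 22314^1 ≡ 22314, 22314^2 ≡ 18171, 22314^4 ≡ 87, 22314^8 ≡ 7569, 22314^16 ≡ 87, 22314^32 ≡ 7569, 22314^64 ≡ 87, 22314^128 ≡ 7569, 22314^256 ≡ 87, 22314^512 ≡ 7569, 22314^1024 ≡ 87, 22314^2048 ≡ 7569, 22314^4096 ≡ 87, 22314^8192 ≡ 7569.
11485 = 8192 + 2048 + 1024 + 128 + 64 + 16 + 8 + 4 + 1, so 22314^11485 ≡ 7569·7569·87·7569·87·87·7569·87·22314 ≡ 22314 (mod 22971).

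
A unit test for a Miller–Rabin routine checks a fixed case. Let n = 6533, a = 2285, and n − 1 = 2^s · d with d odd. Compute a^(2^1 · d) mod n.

n − 1 = 6532 = 2^2 · 1633, so s = 2 and d = 1633.
x_0 = 2285^1633 mod 6533 = 3101.
x_1 = 3101^2 mod 6533 = 6158.

6158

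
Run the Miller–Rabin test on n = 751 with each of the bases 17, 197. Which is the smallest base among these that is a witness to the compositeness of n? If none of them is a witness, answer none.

n − 1 = 750 = 2^1 · 375, so s = 1 and d = 375.
Base 17: x_0 = 17^375 mod 751 = 750. x_0 = 750 ≡ −1, so 17 is not a witness.
Base 197: x_0 = 197^375 mod 751 = 1. x_0 = 1, so 197 is not a witness.
No listed base is a witness for 751.

none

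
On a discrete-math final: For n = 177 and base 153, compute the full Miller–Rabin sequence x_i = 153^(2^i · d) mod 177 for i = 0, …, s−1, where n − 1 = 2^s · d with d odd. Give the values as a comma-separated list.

n − 1 = 176 = 2^4 · 11, so s = 4 and d = 11.
x_0 = 153^11 mod 177 = 51.
x_1 = 51^2 mod 177 = 123.
x_2 = 123^2 mod 177 = 84.
x_3 = 84^2 mod 177 = 153.

51, 123, 84, 153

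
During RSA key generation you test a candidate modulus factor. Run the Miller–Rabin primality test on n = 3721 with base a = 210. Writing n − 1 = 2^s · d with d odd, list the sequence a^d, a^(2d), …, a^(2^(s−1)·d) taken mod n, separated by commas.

426, 2868, 2014

n − 1 = 3720 = 2^3 · 465, so s = 3 and d = 465.
x_0 = 210^465 mod 3721 = 426.
x_1 = 426^2 mod 3721 = 2868.
x_2 = 2868^2 mod 3721 = 2014.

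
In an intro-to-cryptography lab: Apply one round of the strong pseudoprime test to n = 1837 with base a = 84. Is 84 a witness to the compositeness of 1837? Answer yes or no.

yes

n − 1 = 1836 = 2^2 · 459, so s = 2 and d = 459.
x_0 = 84^459 mod 1837 = 228.
x_0 is neither 1 nor 1836, so continue squaring.
x_1 = 228^2 mod 1837 = 548.
Reached i = s−1 = 1 without hitting −1: 84 is a Miller–Rabin witness and 1837 is composite.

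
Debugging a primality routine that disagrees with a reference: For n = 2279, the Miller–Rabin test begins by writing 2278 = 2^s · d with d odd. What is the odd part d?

Halving: 2278 → 1139; 1139 is odd.
So 2278 = 2^1 · 1139.

1139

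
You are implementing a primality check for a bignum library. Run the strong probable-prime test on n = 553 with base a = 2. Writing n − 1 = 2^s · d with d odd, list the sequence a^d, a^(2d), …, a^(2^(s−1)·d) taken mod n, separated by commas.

526, 176, 8

n − 1 = 552 = 2^3 · 69, so s = 3 and d = 69.
x_0 = 2^69 mod 553 = 526.
x_1 = 526^2 mod 553 = 176.
x_2 = 176^2 mod 553 = 8.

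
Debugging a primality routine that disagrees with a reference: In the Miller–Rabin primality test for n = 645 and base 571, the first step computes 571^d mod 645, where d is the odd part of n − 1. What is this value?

136

n − 1 = 644 = 2^2 · 161, so s = 2 and d = 161.
571^161 mod 645 = 136.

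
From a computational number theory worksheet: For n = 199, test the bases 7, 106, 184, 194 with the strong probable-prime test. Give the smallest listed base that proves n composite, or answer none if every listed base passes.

n − 1 = 198 = 2^1 · 99, so s = 1 and d = 99.
Base 7: x_0 = 7^99 mod 199 = 1. x_0 = 1, so 7 is not a witness.
Base 106: x_0 = 106^99 mod 199 = 1. x_0 = 1, so 106 is not a witness.
Base 184: x_0 = 184^99 mod 199 = 1. x_0 = 1, so 184 is not a witness.
Base 194: x_0 = 194^99 mod 199 = 198. x_0 = 198 ≡ −1, so 194 is not a witness.
No listed base is a witness for 199.

none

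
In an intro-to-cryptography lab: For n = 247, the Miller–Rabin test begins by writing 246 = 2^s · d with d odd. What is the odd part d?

Halving: 246 → 123; 123 is odd.
So 246 = 2^1 · 123.

123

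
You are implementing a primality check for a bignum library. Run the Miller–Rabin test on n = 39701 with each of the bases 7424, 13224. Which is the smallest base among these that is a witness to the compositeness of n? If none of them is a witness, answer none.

n − 1 = 39700 = 2^2 · 9925, so s = 2 and d = 9925.
Base 7424: x_0 = 7424^9925 mod 39701 = 10614. x_0 is neither 1 nor 39700, so continue squaring. x_1 = 10614^2 mod 39701 = 25259. Reached i = s−1 = 1 without hitting −1: 7424 is a Miller–Rabin witness and 39701 is composite.
Base 13224: x_0 = 13224^9925 mod 39701 = 3480. x_0 is neither 1 nor 39700, so continue squaring. x_1 = 3480^2 mod 39701 = 1595. Reached i = s−1 = 1 without hitting −1: 13224 is a Miller–Rabin witness and 39701 is composite.
The smallest witness among the given bases is 7424.

7424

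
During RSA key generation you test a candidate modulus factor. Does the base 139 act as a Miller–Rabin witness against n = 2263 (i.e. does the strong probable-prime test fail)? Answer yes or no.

n − 1 = 2262 = 2^1 · 1131, so s = 1 and d = 1131.
By repeated squaring, 139^1131 ≡ 387 (mod 2263).
x_0 = 139^1131 mod 2263 = 387.
x_0 ∉ {1, 2262} and s = 1, so 139 is a Miller–Rabin witness and 2263 is composite.

yes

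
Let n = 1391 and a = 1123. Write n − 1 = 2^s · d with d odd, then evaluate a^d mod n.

1386

n − 1 = 1390 = 2^1 · 695, so s = 1 and d = 695.
1123^695 mod 1391 = 1386.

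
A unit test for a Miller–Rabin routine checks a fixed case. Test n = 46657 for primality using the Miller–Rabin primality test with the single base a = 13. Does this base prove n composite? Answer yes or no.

n − 1 = 46656 = 2^6 · 729, so s = 6 and d = 729.
Repeated squaring mod 46657: 13^1 ≡ 13, 13^2 ≡ 169, 13^4 ≡ 28561, 13^8 ≡ 26390, 13^16 ≡ 29718, 13^32 ≡ 35828, 13^64 ≡ 18200, 13^128 ≡ 21957, 13^256 ≡ 3068, 13^512 ≡ 34567.
729 = 512 + 128 + 64 + 16 + 8 + 1, so 13^729 ≡ 34567·21957·18200·29718·26390·13 ≡ 35230 (mod 46657).
x_0 = 13^729 mod 46657 = 35230.
x_0 is neither 1 nor 46656, so continue squaring.
x_1 = 35230^2 mod 46657 = 30043.
x_2 = 30043^2 mod 46657 = 2184.
x_3 = 2184^2 mod 46657 = 10842.
x_4 = 10842^2 mod 46657 = 19981.
x_5 = 19981^2 mod 46657 = 43069.
Reached i = s−1 = 5 without hitting −1: 13 is a Miller–Rabin witness and 46657 is composite.

yes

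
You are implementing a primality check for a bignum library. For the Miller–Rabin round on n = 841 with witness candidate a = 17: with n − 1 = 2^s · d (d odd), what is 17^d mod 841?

162

n − 1 = 840 = 2^3 · 105, so s = 3 and d = 105.
By repeated squaring, 17^105 ≡ 162 (mod 841).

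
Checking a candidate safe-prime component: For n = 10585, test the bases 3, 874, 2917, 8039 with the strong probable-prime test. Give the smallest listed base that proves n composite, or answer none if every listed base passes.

n − 1 = 10584 = 2^3 · 1323, so s = 3 and d = 1323.
Base 3: x_0 = 3^1323 mod 10585 = 8422. x_0 is neither 1 nor 10584, so continue squaring. x_1 = 8422^2 mod 10585 = 10584. x_1 ≡ −1, so 3 is not a witness.
Base 874: x_0 = 874^1323 mod 10585 = 10584. x_0 = 10584 ≡ −1, so 874 is not a witness.
Base 2917: x_0 = 2917^1323 mod 10585 = 1433. x_0 is neither 1 nor 10584, so continue squaring. x_1 = 1433^2 mod 10585 = 10584. x_1 ≡ −1, so 2917 is not a witness.
Base 8039: x_0 = 8039^1323 mod 10585 = 10584. x_0 = 10584 ≡ −1, so 8039 is not a witness.
No listed base is a witness for 10585.

none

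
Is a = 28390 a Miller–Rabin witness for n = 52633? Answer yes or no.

n − 1 = 52632 = 2^3 · 6579, so s = 3 and d = 6579.
x_0 = 28390^6579 mod 52633 = 27397.
x_0 is neither 1 nor 52632, so continue squaring.
x_1 = 27397^2 mod 52633 = 49029.
x_2 = 49029^2 mod 52633 = 41098.
Reached i = s−1 = 2 without hitting −1: 28390 is a Miller–Rabin witness and 52633 is composite.

yes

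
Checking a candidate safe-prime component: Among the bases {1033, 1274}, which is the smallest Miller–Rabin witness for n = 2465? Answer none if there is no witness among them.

1274

n − 1 = 2464 = 2^5 · 77, so s = 5 and d = 77.
Base 1033: x_0 = 1033^77 mod 2465 = 1288. x_0 is neither 1 nor 2464, so continue squaring. x_1 = 1288^2 mod 2465 = 2464. x_1 ≡ −1, so 1033 is not a witness.
Base 1274: x_0 = 1274^77 mod 2465 = 679. x_0 is neither 1 nor 2464, so continue squaring. x_1 = 679^2 mod 2465 = 86. x_2 = 86^2 mod 2465 = 1. x_2 = 1 but x_1 ≠ ±1, a nontrivial square root of 1 — 1274 is a witness and 2465 is composite.
The smallest witness among the given bases is 1274.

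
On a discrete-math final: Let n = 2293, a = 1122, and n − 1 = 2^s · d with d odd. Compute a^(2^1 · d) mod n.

2292

n − 1 = 2292 = 2^2 · 573, so s = 2 and d = 573.
x_0 = 1122^573 mod 2293 = 1693.
x_1 = 1693^2 mod 2293 = 2292.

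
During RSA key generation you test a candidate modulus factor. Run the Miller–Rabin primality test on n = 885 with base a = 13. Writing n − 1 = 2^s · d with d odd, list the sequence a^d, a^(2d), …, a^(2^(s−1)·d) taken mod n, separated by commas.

103, 874

n − 1 = 884 = 2^2 · 221, so s = 2 and d = 221.
x_0 = 13^221 mod 885 = 103.
x_1 = 103^2 mod 885 = 874.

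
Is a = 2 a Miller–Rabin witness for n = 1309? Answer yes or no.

n − 1 = 1308 = 2^2 · 327, so s = 2 and d = 327.
x_0 = 2^327 mod 1309 = 876.
x_0 is neither 1 nor 1308, so continue squaring.
x_1 = 876^2 mod 1309 = 302.
Reached i = s−1 = 1 without hitting −1: 2 is a Miller–Rabin witness and 1309 is composite.

yes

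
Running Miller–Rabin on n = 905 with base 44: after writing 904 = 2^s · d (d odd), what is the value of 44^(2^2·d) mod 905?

n − 1 = 904 = 2^3 · 113, so s = 3 and d = 113.
x_0 = 44^113 mod 905 = 739.
x_1 = 739^2 mod 905 = 406.
x_2 = 406^2 mod 905 = 126.

126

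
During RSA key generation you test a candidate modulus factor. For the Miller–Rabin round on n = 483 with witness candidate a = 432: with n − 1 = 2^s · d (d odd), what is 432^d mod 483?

285

n − 1 = 482 = 2^1 · 241, so s = 1 and d = 241.
Repeated squaring mod 483: 432^1 ≡ 432, 432^2 ≡ 186, 432^4 ≡ 303, 432^8 ≡ 39, 432^16 ≡ 72, 432^32 ≡ 354, 432^64 ≡ 219, 432^128 ≡ 144.
241 = 128 + 64 + 32 + 16 + 1, so 432^241 ≡ 144·219·354·72·432 ≡ 285 (mod 483).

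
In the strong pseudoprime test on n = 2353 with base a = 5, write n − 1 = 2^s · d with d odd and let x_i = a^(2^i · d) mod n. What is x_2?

n − 1 = 2352 = 2^4 · 147, so s = 4 and d = 147.
x_0 = 5^147 mod 2353 = 1490.
x_1 = 1490^2 mod 2353 = 1221.
x_2 = 1221^2 mod 2353 = 1392.

1392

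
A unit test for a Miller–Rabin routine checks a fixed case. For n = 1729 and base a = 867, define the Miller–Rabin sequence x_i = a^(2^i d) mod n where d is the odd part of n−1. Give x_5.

n − 1 = 1728 = 2^6 · 27, so s = 6 and d = 27.
x_0 = 867^27 mod 1729 = 664.
x_1 = 664^2 mod 1729 = 1.
x_2 = 1^2 mod 1729 = 1.
x_3 = 1^2 mod 1729 = 1.
x_4 = 1^2 mod 1729 = 1.
x_5 = 1^2 mod 1729 = 1.

1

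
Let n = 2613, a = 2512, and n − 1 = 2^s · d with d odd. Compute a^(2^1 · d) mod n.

n − 1 = 2612 = 2^2 · 653, so s = 2 and d = 653.
x_0 = 2512^653 mod 2613 = 2284.
x_1 = 2284^2 mod 2613 = 1108.

1108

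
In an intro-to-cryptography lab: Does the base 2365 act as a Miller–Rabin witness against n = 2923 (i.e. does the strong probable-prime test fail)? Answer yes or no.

yes

n − 1 = 2922 = 2^1 · 1461, so s = 1 and d = 1461.
x_0 = 2365^1461 mod 2923 = 2859.
x_0 ∉ {1, 2922} and s = 1, so 2365 is a Miller–Rabin witness and 2923 is composite.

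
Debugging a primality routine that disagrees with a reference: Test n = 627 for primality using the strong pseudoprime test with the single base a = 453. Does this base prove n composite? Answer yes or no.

n − 1 = 626 = 2^1 · 313, so s = 1 and d = 313.
By repeated squaring, 453^313 ≡ 492 (mod 627).
x_0 = 453^313 mod 627 = 492.
x_0 ∉ {1, 626} and s = 1, so 453 is a Miller–Rabin witness and 627 is composite.

yes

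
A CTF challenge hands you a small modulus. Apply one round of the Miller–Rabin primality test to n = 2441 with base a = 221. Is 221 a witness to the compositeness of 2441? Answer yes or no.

n − 1 = 2440 = 2^3 · 305, so s = 3 and d = 305.
Repeated squaring mod 2441: 221^1 ≡ 221, 221^2 ≡ 21, 221^4 ≡ 441, 221^8 ≡ 1642, 221^16 ≡ 1300, 221^32 ≡ 828, 221^64 ≡ 2104, 221^128 ≡ 1283, 221^256 ≡ 855.
305 = 256 + 32 + 16 + 1, so 221^305 ≡ 855·828·1300·221 ≡ 2156 (mod 2441).
x_0 = 221^305 mod 2441 = 2156.
x_0 is neither 1 nor 2440, so continue squaring.
x_1 = 2156^2 mod 2441 = 672.
x_2 = 672^2 mod 2441 = 2440.
x_2 ≡ −1, so 221 is not a witness.

no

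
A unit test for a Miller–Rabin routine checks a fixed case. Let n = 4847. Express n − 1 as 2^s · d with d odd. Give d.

2423

Halving: 4846 → 2423; 2423 is odd.
So 4846 = 2^1 · 2423.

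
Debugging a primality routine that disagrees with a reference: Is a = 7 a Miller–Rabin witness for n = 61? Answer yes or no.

n − 1 = 60 = 2^2 · 15, so s = 2 and d = 15.
x_0 = 7^15 mod 61 = 11.
x_0 is neither 1 nor 60, so continue squaring.
x_1 = 11^2 mod 61 = 60.
x_1 ≡ −1, so 7 is not a witness.

no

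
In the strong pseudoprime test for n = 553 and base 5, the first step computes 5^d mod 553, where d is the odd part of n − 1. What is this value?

405

n − 1 = 552 = 2^3 · 69, so s = 3 and d = 69.
5^69 mod 553 = 405.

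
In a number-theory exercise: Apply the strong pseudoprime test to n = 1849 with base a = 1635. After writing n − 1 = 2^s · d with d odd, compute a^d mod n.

n − 1 = 1848 = 2^3 · 231, so s = 3 and d = 231.
1635^231 mod 1849 = 259.

259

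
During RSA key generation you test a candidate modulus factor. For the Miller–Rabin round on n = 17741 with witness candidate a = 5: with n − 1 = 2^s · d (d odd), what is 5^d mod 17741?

11153

n − 1 = 17740 = 2^2 · 4435, so s = 2 and d = 4435.
Repeated squaring mod 17741: 5^1 ≡ 5, 5^2 ≡ 25, 5^4 ≡ 625, 5^8 ≡ 323, 5^16 ≡ 15624, 5^32 ≡ 10957, 5^64 ≡ 2502, 5^128 ≡ 15172, 5^256 ≡ 109, 5^512 ≡ 11881, 5^1024 ≡ 10765, 5^2048 ≡ 1013, 5^4096 ≡ 14932.
4435 = 4096 + 256 + 64 + 16 + 2 + 1, so 5^4435 ≡ 14932·109·2502·15624·25·5 ≡ 11153 (mod 17741).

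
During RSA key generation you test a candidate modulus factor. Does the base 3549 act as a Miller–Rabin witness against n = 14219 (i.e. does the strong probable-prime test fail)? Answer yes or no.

yes

n − 1 = 14218 = 2^1 · 7109, so s = 1 and d = 7109.
Repeated squaring mod 14219: 3549^1 ≡ 3549, 3549^2 ≡ 11586, 3549^4 ≡ 8036, 3549^8 ≡ 8817, 3549^16 ≡ 4216, 3549^32 ≡ 906, 3549^64 ≡ 10353, 3549^128 ≡ 1787, 3549^256 ≡ 8313, 3549^512 ≡ 1629, 3549^1024 ≡ 8907, 3549^2048 ≡ 6848, 3549^4096 ≡ 842.
7109 = 4096 + 2048 + 512 + 256 + 128 + 64 + 4 + 1, so 3549^7109 ≡ 842·6848·1629·8313·1787·10353·8036·3549 ≡ 11458 (mod 14219).
x_0 = 3549^7109 mod 14219 = 11458.
x_0 ∉ {1, 14218} and s = 1, so 3549 is a Miller–Rabin witness and 14219 is composite.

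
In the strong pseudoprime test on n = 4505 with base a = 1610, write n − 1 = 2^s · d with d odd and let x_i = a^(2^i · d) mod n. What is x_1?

3555

n − 1 = 4504 = 2^3 · 563, so s = 3 and d = 563.
x_0 = 1610^563 mod 4505 = 2595.
x_1 = 2595^2 mod 4505 = 3555.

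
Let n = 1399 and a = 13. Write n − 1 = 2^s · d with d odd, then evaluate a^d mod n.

n − 1 = 1398 = 2^1 · 699, so s = 1 and d = 699.
13^699 mod 1399 = 1398.

1398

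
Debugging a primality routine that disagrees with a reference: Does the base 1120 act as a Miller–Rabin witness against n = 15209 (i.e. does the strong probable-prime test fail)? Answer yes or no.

n − 1 = 15208 = 2^3 · 1901, so s = 3 and d = 1901.
x_0 = 1120^1901 mod 15209 = 14937.
x_0 is neither 1 nor 15208, so continue squaring.
x_1 = 14937^2 mod 15209 = 13148.
x_2 = 13148^2 mod 15209 = 4410.
Reached i = s−1 = 2 without hitting −1: 1120 is a Miller–Rabin witness and 15209 is composite.

yes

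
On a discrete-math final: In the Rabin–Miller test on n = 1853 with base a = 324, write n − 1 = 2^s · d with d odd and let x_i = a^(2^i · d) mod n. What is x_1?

239

n − 1 = 1852 = 2^2 · 463, so s = 2 and d = 463.
Repeated squaring mod 1853: 324^1 ≡ 324, 324^2 ≡ 1208, 324^4 ≡ 953, 324^8 ≡ 239, 324^16 ≡ 1531, 324^32 ≡ 1769, 324^64 ≡ 1497, 324^128 ≡ 732, 324^256 ≡ 307.
463 = 256 + 128 + 64 + 8 + 4 + 2 + 1, so 324^463 ≡ 307·732·1497·239·953·1208·324 ≡ 137 (mod 1853).
x_0 = 137.
x_1 = 137^2 mod 1853 = 239.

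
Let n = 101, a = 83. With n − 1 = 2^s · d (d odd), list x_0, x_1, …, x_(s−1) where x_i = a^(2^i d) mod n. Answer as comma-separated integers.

n − 1 = 100 = 2^2 · 25, so s = 2 and d = 25.
x_0 = 83^25 mod 101 = 10.
x_1 = 10^2 mod 101 = 100.

10, 100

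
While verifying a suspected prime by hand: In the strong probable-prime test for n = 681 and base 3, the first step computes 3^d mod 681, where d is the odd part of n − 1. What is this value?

n − 1 = 680 = 2^3 · 85, so s = 3 and d = 85.
Repeated squaring mod 681: 3^1 ≡ 3, 3^2 ≡ 9, 3^4 ≡ 81, 3^8 ≡ 432, 3^16 ≡ 30, 3^32 ≡ 219, 3^64 ≡ 291.
85 = 64 + 16 + 4 + 1, so 3^85 ≡ 291·30·81·3 ≡ 75 (mod 681).

75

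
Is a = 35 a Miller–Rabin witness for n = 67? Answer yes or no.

no

n − 1 = 66 = 2^1 · 33, so s = 1 and d = 33.
x_0 = 35^33 mod 67 = 1.
x_0 = 1, so 35 is not a witness.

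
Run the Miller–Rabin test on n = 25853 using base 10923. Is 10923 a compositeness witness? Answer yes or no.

n − 1 = 25852 = 2^2 · 6463, so s = 2 and d = 6463.
x_0 = 10923^6463 mod 25853 = 23995.
x_0 is neither 1 nor 25852, so continue squaring.
x_1 = 23995^2 mod 25853 = 13715.
Reached i = s−1 = 1 without hitting −1: 10923 is a Miller–Rabin witness and 25853 is composite.

yes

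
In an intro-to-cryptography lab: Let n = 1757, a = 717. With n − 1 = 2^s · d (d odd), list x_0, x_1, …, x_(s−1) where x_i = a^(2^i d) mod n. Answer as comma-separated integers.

n − 1 = 1756 = 2^2 · 439, so s = 2 and d = 439.
x_0 = 717^439 mod 1757 = 969.
x_1 = 969^2 mod 1757 = 723.

969, 723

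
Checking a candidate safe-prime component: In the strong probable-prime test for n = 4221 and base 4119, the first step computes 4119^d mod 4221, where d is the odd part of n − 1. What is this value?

2322

n − 1 = 4220 = 2^2 · 1055, so s = 2 and d = 1055.
4119^1055 mod 4221 = 2322.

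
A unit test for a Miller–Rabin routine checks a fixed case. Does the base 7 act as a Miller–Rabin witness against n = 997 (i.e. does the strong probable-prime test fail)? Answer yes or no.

no

n − 1 = 996 = 2^2 · 249, so s = 2 and d = 249.
By repeated squaring, 7^249 ≡ 161 (mod 997).
x_0 = 7^249 mod 997 = 161.
x_0 is neither 1 nor 996, so continue squaring.
x_1 = 161^2 mod 997 = 996.
x_1 ≡ −1, so 7 is not a witness.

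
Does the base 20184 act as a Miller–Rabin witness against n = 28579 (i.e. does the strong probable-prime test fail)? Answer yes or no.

n − 1 = 28578 = 2^1 · 14289, so s = 1 and d = 14289.
Repeated squaring mod 28579: 20184^1 ≡ 20184, 20184^2 ≡ 211, 20184^4 ≡ 15942, 20184^8 ≡ 22896, 20184^16 ≡ 2219, 20184^32 ≡ 8373, 20184^64 ≡ 2842, 20184^128 ≡ 17686, 20184^256 ≡ 26020, 20184^512 ≡ 3890, 20184^1024 ≡ 13809, 20184^2048 ≡ 9393, 20184^4096 ≡ 5076, 20184^8192 ≡ 16097.
14289 = 8192 + 4096 + 1024 + 512 + 256 + 128 + 64 + 16 + 1, so 20184^14289 ≡ 16097·5076·13809·3890·26020·17686·2842·2219·20184 ≡ 1 (mod 28579).
x_0 = 20184^14289 mod 28579 = 1.
x_0 = 1, so 20184 is not a witness.

no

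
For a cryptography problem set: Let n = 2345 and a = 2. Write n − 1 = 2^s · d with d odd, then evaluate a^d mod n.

1922

n − 1 = 2344 = 2^3 · 293, so s = 3 and d = 293.
Repeated squaring mod 2345: 2^1 ≡ 2, 2^2 ≡ 4, 2^4 ≡ 16, 2^8 ≡ 256, 2^16 ≡ 2221, 2^32 ≡ 1306, 2^64 ≡ 821, 2^128 ≡ 1026, 2^256 ≡ 2116.
293 = 256 + 32 + 4 + 1, so 2^293 ≡ 2116·1306·16·2 ≡ 1922 (mod 2345).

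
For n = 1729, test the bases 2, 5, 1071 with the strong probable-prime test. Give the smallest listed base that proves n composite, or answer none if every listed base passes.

n − 1 = 1728 = 2^6 · 27, so s = 6 and d = 27.
Base 2: x_0 = 2^27 mod 1729 = 645. x_0 is neither 1 nor 1728, so continue squaring. x_1 = 645^2 mod 1729 = 1065. x_2 = 1065^2 mod 1729 = 1. x_2 = 1 but x_1 ≠ ±1, a nontrivial square root of 1 — 2 is a witness and 1729 is composite.
Base 5: x_0 = 5^27 mod 1729 = 1217. x_0 is neither 1 nor 1728, so continue squaring. x_1 = 1217^2 mod 1729 = 1065. x_2 = 1065^2 mod 1729 = 1. x_2 = 1 but x_1 ≠ ±1, a nontrivial square root of 1 — 5 is a witness and 1729 is composite.
Base 1071: x_0 = 1071^27 mod 1729 = 476. x_0 is neither 1 nor 1728, so continue squaring. x_1 = 476^2 mod 1729 = 77. x_2 = 77^2 mod 1729 = 742. x_3 = 742^2 mod 1729 = 742. x_4 = 742^2 mod 1729 = 742. x_5 = 742^2 mod 1729 = 742. Reached i = s−1 = 5 without hitting −1: 1071 is a Miller–Rabin witness and 1729 is composite.
The smallest witness among the given bases is 2.

2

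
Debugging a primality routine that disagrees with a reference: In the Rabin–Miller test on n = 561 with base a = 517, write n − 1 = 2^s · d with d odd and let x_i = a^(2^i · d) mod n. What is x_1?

n − 1 = 560 = 2^4 · 35, so s = 4 and d = 35.
x_0 = 517^35 mod 561 = 88.
x_1 = 88^2 mod 561 = 451.

451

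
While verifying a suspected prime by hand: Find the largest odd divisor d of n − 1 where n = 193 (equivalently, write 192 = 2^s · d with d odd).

Halving: 192 → 96 → 48 → 24 → 12 → 6 → 3; 3 is odd.
So 192 = 2^6 · 3.

3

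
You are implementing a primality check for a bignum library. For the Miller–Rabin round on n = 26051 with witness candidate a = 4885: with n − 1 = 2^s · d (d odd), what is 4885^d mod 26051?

n − 1 = 26050 = 2^1 · 13025, so s = 1 and d = 13025.
4885^13025 mod 26051 = 22911.

22911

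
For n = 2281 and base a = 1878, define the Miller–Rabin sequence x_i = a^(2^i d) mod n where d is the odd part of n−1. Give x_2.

n − 1 = 2280 = 2^3 · 285, so s = 3 and d = 285.
Repeated squaring mod 2281: 1878^1 ≡ 1878, 1878^2 ≡ 458, 1878^4 ≡ 2193, 1878^8 ≡ 901, 1878^16 ≡ 2046, 1878^32 ≡ 481, 1878^64 ≡ 980, 1878^128 ≡ 99, 1878^256 ≡ 677.
285 = 256 + 16 + 8 + 4 + 1, so 1878^285 ≡ 677·2046·901·2193·1878 ≡ 1595 (mod 2281).
x_0 = 1595.
x_1 = 1595^2 mod 2281 = 710.
x_2 = 710^2 mod 2281 = 2280.

2280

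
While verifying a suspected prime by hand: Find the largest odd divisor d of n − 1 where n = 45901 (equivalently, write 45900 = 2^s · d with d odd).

Halving: 45900 → 22950 → 11475; 11475 is odd.
So 45900 = 2^2 · 11475.

11475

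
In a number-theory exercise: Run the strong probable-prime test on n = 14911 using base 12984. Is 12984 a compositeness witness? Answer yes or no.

n − 1 = 14910 = 2^1 · 7455, so s = 1 and d = 7455.
x_0 = 12984^7455 mod 14911 = 10074.
x_0 ∉ {1, 14910} and s = 1, so 12984 is a Miller–Rabin witness and 14911 is composite.

yes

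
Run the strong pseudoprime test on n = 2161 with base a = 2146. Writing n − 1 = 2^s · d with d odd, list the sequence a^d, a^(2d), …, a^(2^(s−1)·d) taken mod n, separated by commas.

2014, 2160, 1, 1

n − 1 = 2160 = 2^4 · 135, so s = 4 and d = 135.
x_0 = 2146^135 mod 2161 = 2014.
x_1 = 2014^2 mod 2161 = 2160.
x_2 = 2160^2 mod 2161 = 1.
x_3 = 1^2 mod 2161 = 1.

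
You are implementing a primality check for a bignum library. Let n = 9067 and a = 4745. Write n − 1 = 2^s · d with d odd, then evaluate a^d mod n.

9066

n − 1 = 9066 = 2^1 · 4533, so s = 1 and d = 4533.
4745^4533 mod 9067 = 9066.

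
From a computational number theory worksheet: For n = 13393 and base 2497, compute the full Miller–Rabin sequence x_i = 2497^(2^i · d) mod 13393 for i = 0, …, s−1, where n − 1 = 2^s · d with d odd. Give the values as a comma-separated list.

9080, 12485, 7491, 11804

n − 1 = 13392 = 2^4 · 837, so s = 4 and d = 837.
x_0 = 2497^837 mod 13393 = 9080.
x_1 = 9080^2 mod 13393 = 12485.
x_2 = 12485^2 mod 13393 = 7491.
x_3 = 7491^2 mod 13393 = 11804.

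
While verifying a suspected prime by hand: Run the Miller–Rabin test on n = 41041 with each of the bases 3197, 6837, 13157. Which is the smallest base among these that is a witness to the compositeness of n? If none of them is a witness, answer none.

n − 1 = 41040 = 2^4 · 2565, so s = 4 and d = 2565.
Base 3197: x_0 = 3197^2565 mod 41041 = 41040. x_0 = 41040 ≡ −1, so 3197 is not a witness.
Base 6837: x_0 = 6837^2565 mod 41041 = 41040. x_0 = 41040 ≡ −1, so 6837 is not a witness.
Base 13157: x_0 = 13157^2565 mod 41041 = 1. x_0 = 1, so 13157 is not a witness.
No listed base is a witness for 41041.

none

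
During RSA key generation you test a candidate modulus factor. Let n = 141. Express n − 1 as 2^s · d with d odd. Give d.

Halving: 140 → 70 → 35; 35 is odd.
So 140 = 2^2 · 35.

35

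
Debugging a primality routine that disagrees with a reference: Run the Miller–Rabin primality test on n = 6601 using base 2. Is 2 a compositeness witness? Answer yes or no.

yes

n − 1 = 6600 = 2^3 · 825, so s = 3 and d = 825.
x_0 = 2^825 mod 6601 = 2738.
x_0 is neither 1 nor 6600, so continue squaring.
x_1 = 2738^2 mod 6601 = 4509.
x_2 = 4509^2 mod 6601 = 1.
x_2 = 1 but x_1 ≠ ±1, a nontrivial square root of 1 — 2 is a witness and 6601 is composite.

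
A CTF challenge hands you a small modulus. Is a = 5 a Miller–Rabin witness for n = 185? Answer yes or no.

yes

n − 1 = 184 = 2^3 · 23, so s = 3 and d = 23.
x_0 = 5^23 mod 185 = 20.
x_0 is neither 1 nor 184, so continue squaring.
x_1 = 20^2 mod 185 = 30.
x_2 = 30^2 mod 185 = 160.
Reached i = s−1 = 2 without hitting −1: 5 is a Miller–Rabin witness and 185 is composite.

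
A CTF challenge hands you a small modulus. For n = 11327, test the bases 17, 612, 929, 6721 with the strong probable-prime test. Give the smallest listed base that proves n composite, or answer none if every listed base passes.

17

n − 1 = 11326 = 2^1 · 5663, so s = 1 and d = 5663.
Base 17: x_0 = 17^5663 mod 11327 = 2337. x_0 ∉ {1, 11326} and s = 1, so 17 is a Miller–Rabin witness and 11327 is composite.
Base 612: x_0 = 612^5663 mod 11327 = 1129. x_0 ∉ {1, 11326} and s = 1, so 612 is a Miller–Rabin witness and 11327 is composite.
Base 929: x_0 = 929^5663 mod 11327 = 8102. x_0 ∉ {1, 11326} and s = 1, so 929 is a Miller–Rabin witness and 11327 is composite.
Base 6721: x_0 = 6721^5663 mod 11327 = 4982. x_0 ∉ {1, 11326} and s = 1, so 6721 is a Miller–Rabin witness and 11327 is composite.
The smallest witness among the given bases is 17.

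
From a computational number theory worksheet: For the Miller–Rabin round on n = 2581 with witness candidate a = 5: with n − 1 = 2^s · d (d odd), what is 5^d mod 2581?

n − 1 = 2580 = 2^2 · 645, so s = 2 and d = 645.
Repeated squaring mod 2581: 5^1 ≡ 5, 5^2 ≡ 25, 5^4 ≡ 625, 5^8 ≡ 894, 5^16 ≡ 1707, 5^32 ≡ 2481, 5^64 ≡ 2257, 5^128 ≡ 1736, 5^256 ≡ 1669, 5^512 ≡ 662.
645 = 512 + 128 + 4 + 1, so 5^645 ≡ 662·1736·625·5 ≡ 2064 (mod 2581).

2064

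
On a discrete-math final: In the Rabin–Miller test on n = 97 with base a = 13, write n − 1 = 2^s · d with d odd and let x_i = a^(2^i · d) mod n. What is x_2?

64

n − 1 = 96 = 2^5 · 3, so s = 5 and d = 3.
x_0 = 13^3 mod 97 = 63.
x_1 = 63^2 mod 97 = 89.
x_2 = 89^2 mod 97 = 64.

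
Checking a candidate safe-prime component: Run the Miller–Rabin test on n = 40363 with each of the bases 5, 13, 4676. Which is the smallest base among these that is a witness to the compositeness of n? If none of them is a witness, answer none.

5

n − 1 = 40362 = 2^1 · 20181, so s = 1 and d = 20181.
Base 5: x_0 = 5^20181 mod 40363 = 26847. x_0 ∉ {1, 40362} and s = 1, so 5 is a Miller–Rabin witness and 40363 is composite.
Base 13: x_0 = 13^20181 mod 40363 = 12815. x_0 ∉ {1, 40362} and s = 1, so 13 is a Miller–Rabin witness and 40363 is composite.
Base 4676: x_0 = 4676^20181 mod 40363 = 24638. x_0 ∉ {1, 40362} and s = 1, so 4676 is a Miller–Rabin witness and 40363 is composite.
The smallest witness among the given bases is 5.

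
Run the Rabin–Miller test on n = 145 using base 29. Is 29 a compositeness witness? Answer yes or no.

n − 1 = 144 = 2^4 · 9, so s = 4 and d = 9.
x_0 = 29^9 mod 145 = 29.
x_0 is neither 1 nor 144, so continue squaring.
x_1 = 29^2 mod 145 = 116.
x_2 = 116^2 mod 145 = 116.
x_3 = 116^2 mod 145 = 116.
Reached i = s−1 = 3 without hitting −1: 29 is a Miller–Rabin witness and 145 is composite.

yes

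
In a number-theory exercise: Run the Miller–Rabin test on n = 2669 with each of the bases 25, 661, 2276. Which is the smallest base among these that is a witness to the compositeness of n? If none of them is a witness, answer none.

n − 1 = 2668 = 2^2 · 667, so s = 2 and d = 667.
Base 25: x_0 = 25^667 mod 2669 = 1090. x_0 is neither 1 nor 2668, so continue squaring. x_1 = 1090^2 mod 2669 = 395. Reached i = s−1 = 1 without hitting −1: 25 is a Miller–Rabin witness and 2669 is composite.
Base 661: x_0 = 661^667 mod 2669 = 842. x_0 is neither 1 nor 2668, so continue squaring. x_1 = 842^2 mod 2669 = 1679. Reached i = s−1 = 1 without hitting −1: 661 is a Miller–Rabin witness and 2669 is composite.
Base 2276: x_0 = 2276^667 mod 2669 = 587. x_0 is neither 1 nor 2668, so continue squaring. x_1 = 587^2 mod 2669 = 268. Reached i = s−1 = 1 without hitting −1: 2276 is a Miller–Rabin witness and 2669 is composite.
The smallest witness among the given bases is 25.

25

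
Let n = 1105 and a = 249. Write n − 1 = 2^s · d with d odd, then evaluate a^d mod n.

44

n − 1 = 1104 = 2^4 · 69, so s = 4 and d = 69.
By repeated squaring, 249^69 ≡ 44 (mod 1105).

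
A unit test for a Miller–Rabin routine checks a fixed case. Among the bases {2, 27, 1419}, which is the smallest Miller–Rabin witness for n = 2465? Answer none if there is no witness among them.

2

n − 1 = 2464 = 2^5 · 77, so s = 5 and d = 77.
Base 2: x_0 = 2^77 mod 2465 = 1902. x_0 is neither 1 nor 2464, so continue squaring. x_1 = 1902^2 mod 2465 = 1449. x_2 = 1449^2 mod 2465 = 1886. x_3 = 1886^2 mod 2465 = 1. x_3 = 1 but x_2 ≠ ±1, a nontrivial square root of 1 — 2 is a witness and 2465 is composite.
Base 27: x_0 = 27^77 mod 2465 = 2187. x_0 is neither 1 nor 2464, so continue squaring. x_1 = 2187^2 mod 2465 = 869. x_2 = 869^2 mod 2465 = 871. x_3 = 871^2 mod 2465 = 1886. x_4 = 1886^2 mod 2465 = 1. x_4 = 1 but x_3 ≠ ±1, a nontrivial square root of 1 — 27 is a witness and 2465 is composite.
Base 1419: x_0 = 1419^77 mod 2465 = 1114. x_0 is neither 1 nor 2464, so continue squaring. x_1 = 1114^2 mod 2465 = 1101. x_2 = 1101^2 mod 2465 = 1886. x_3 = 1886^2 mod 2465 = 1. x_3 = 1 but x_2 ≠ ±1, a nontrivial square root of 1 — 1419 is a witness and 2465 is composite.
The smallest witness among the given bases is 2.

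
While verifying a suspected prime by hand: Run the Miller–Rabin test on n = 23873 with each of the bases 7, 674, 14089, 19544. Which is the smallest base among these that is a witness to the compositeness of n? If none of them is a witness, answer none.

none

n − 1 = 23872 = 2^6 · 373, so s = 6 and d = 373.
Base 7: x_0 = 7^373 mod 23873 = 16609. x_0 is neither 1 nor 23872, so continue squaring. x_1 = 16609^2 mod 23873 = 6366. x_2 = 6366^2 mod 23873 = 13475. x_3 = 13475^2 mod 23873 = 21460. x_4 = 21460^2 mod 23873 = 21430. x_5 = 21430^2 mod 23873 = 23872. x_5 ≡ −1, so 7 is not a witness.
Base 674: x_0 = 674^373 mod 23873 = 11944. x_0 is neither 1 nor 23872, so continue squaring. x_1 = 11944^2 mod 23873 = 17961. x_2 = 17961^2 mod 23873 = 1672. x_3 = 1672^2 mod 23873 = 2443. x_4 = 2443^2 mod 23873 = 23872. x_4 ≡ −1, so 674 is not a witness.
Base 14089: x_0 = 14089^373 mod 23873 = 10398. x_0 is neither 1 nor 23872, so continue squaring. x_1 = 10398^2 mod 23873 = 21460. x_2 = 21460^2 mod 23873 = 21430. x_3 = 21430^2 mod 23873 = 23872. x_3 ≡ −1, so 14089 is not a witness.
Base 19544: x_0 = 19544^373 mod 23873 = 17961. x_0 is neither 1 nor 23872, so continue squaring. x_1 = 17961^2 mod 23873 = 1672. x_2 = 1672^2 mod 23873 = 2443. x_3 = 2443^2 mod 23873 = 23872. x_3 ≡ −1, so 19544 is not a witness.
No listed base is a witness for 23873.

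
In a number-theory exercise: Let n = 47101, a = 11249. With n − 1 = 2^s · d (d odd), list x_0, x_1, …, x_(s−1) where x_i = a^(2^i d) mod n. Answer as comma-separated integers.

17576, 27418

n − 1 = 47100 = 2^2 · 11775, so s = 2 and d = 11775.
x_0 = 11249^11775 mod 47101 = 17576.
x_1 = 17576^2 mod 47101 = 27418.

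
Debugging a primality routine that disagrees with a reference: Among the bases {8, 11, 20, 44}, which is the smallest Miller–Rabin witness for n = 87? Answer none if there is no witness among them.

8

n − 1 = 86 = 2^1 · 43, so s = 1 and d = 43.
Base 8: x_0 = 8^43 mod 87 = 50. x_0 ∉ {1, 86} and s = 1, so 8 is a Miller–Rabin witness and 87 is composite.
Base 11: x_0 = 11^43 mod 87 = 47. x_0 ∉ {1, 86} and s = 1, so 11 is a Miller–Rabin witness and 87 is composite.
Base 20: x_0 = 20^43 mod 87 = 20. x_0 ∉ {1, 86} and s = 1, so 20 is a Miller–Rabin witness and 87 is composite.
Base 44: x_0 = 44^43 mod 87 = 14. x_0 ∉ {1, 86} and s = 1, so 44 is a Miller–Rabin witness and 87 is composite.
The smallest witness among the given bases is 8.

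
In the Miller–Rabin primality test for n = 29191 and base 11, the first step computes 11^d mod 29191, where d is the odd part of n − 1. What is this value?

1

n − 1 = 29190 = 2^1 · 14595, so s = 1 and d = 14595.
Repeated squaring mod 29191: 11^1 ≡ 11, 11^2 ≡ 121, 11^4 ≡ 14641, 11^8 ≡ 9368, 11^16 ≡ 11278, 11^32 ≡ 8097, 11^64 ≡ 27614, 11^128 ≡ 5694, 11^256 ≡ 19626, 11^512 ≡ 4631, 11^1024 ≡ 19967, 11^2048 ≡ 19602, 11^4096 ≡ 26462, 11^8192 ≡ 3736.
14595 = 8192 + 4096 + 2048 + 256 + 2 + 1, so 11^14595 ≡ 3736·26462·19602·19626·121·11 ≡ 1 (mod 29191).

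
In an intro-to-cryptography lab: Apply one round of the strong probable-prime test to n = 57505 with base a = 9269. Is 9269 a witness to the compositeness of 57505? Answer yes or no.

yes

n − 1 = 57504 = 2^5 · 1797, so s = 5 and d = 1797.
Repeated squaring mod 57505: 9269^1 ≡ 9269, 9269^2 ≡ 1891, 9269^4 ≡ 10571, 9269^8 ≡ 13826, 9269^16 ≡ 11656, 9269^32 ≡ 35526, 9269^64 ≡ 34441, 9269^128 ≡ 26846, 9269^256 ≡ 55056, 9269^512 ≡ 17081, 9269^1024 ≡ 37696.
1797 = 1024 + 512 + 256 + 4 + 1, so 9269^1797 ≡ 37696·17081·55056·10571·9269 ≡ 46159 (mod 57505).
x_0 = 9269^1797 mod 57505 = 46159.
x_0 is neither 1 nor 57504, so continue squaring.
x_1 = 46159^2 mod 57505 = 35526.
x_2 = 35526^2 mod 57505 = 34441.
x_3 = 34441^2 mod 57505 = 26846.
x_4 = 26846^2 mod 57505 = 55056.
Reached i = s−1 = 4 without hitting −1: 9269 is a Miller–Rabin witness and 57505 is composite.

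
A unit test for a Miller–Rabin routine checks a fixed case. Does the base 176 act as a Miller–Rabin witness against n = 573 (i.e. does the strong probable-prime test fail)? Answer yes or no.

n − 1 = 572 = 2^2 · 143, so s = 2 and d = 143.
x_0 = 176^143 mod 573 = 527.
x_0 is neither 1 nor 572, so continue squaring.
x_1 = 527^2 mod 573 = 397.
Reached i = s−1 = 1 without hitting −1: 176 is a Miller–Rabin witness and 573 is composite.

yes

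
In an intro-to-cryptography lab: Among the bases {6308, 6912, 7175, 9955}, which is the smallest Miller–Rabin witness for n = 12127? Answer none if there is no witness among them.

6308

n − 1 = 12126 = 2^1 · 6063, so s = 1 and d = 6063.
Base 6308: x_0 = 6308^6063 mod 12127 = 4571. x_0 ∉ {1, 12126} and s = 1, so 6308 is a Miller–Rabin witness and 12127 is composite.
Base 6912: x_0 = 6912^6063 mod 12127 = 11432. x_0 ∉ {1, 12126} and s = 1, so 6912 is a Miller–Rabin witness and 12127 is composite.
Base 7175: x_0 = 7175^6063 mod 12127 = 6022. x_0 ∉ {1, 12126} and s = 1, so 7175 is a Miller–Rabin witness and 12127 is composite.
Base 9955: x_0 = 9955^6063 mod 12127 = 6697. x_0 ∉ {1, 12126} and s = 1, so 9955 is a Miller–Rabin witness and 12127 is composite.
The smallest witness among the given bases is 6308.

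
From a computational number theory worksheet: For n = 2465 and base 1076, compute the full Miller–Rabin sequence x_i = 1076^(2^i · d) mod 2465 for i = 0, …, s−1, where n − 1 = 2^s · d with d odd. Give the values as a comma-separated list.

2366, 2406, 1016, 1886, 1

n − 1 = 2464 = 2^5 · 77, so s = 5 and d = 77.
x_0 = 1076^77 mod 2465 = 2366.
x_1 = 2366^2 mod 2465 = 2406.
x_2 = 2406^2 mod 2465 = 1016.
x_3 = 1016^2 mod 2465 = 1886.
x_4 = 1886^2 mod 2465 = 1.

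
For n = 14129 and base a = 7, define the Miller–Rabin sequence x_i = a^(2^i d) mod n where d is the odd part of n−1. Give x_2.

3130

n − 1 = 14128 = 2^4 · 883, so s = 4 and d = 883.
Repeated squaring mod 14129: 7^1 ≡ 7, 7^2 ≡ 49, 7^4 ≡ 2401, 7^8 ≡ 169, 7^16 ≡ 303, 7^32 ≡ 7035, 7^64 ≡ 11467, 7^128 ≡ 7615, 7^256 ≡ 2809, 7^512 ≡ 6499.
883 = 512 + 256 + 64 + 32 + 16 + 2 + 1, so 7^883 ≡ 6499·2809·11467·7035·303·49·7 ≡ 3310 (mod 14129).
x_0 = 3310.
x_1 = 3310^2 mod 14129 = 6125.
x_2 = 6125^2 mod 14129 = 3130.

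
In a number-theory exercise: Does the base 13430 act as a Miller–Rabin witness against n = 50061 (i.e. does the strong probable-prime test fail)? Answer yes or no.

n − 1 = 50060 = 2^2 · 12515, so s = 2 and d = 12515.
Repeated squaring mod 50061: 13430^1 ≡ 13430, 13430^2 ≡ 45178, 13430^4 ≡ 14653, 13430^8 ≡ 48841, 13430^16 ≡ 36631, 13430^32 ≡ 45178, 13430^64 ≡ 14653, 13430^128 ≡ 48841, 13430^256 ≡ 36631, 13430^512 ≡ 45178, 13430^1024 ≡ 14653, 13430^2048 ≡ 48841, 13430^4096 ≡ 36631, 13430^8192 ≡ 45178.
12515 = 8192 + 4096 + 128 + 64 + 32 + 2 + 1, so 13430^12515 ≡ 45178·36631·48841·14653·45178·45178·13430 ≡ 50060 (mod 50061).
x_0 = 13430^12515 mod 50061 = 50060.
x_0 = 50060 ≡ −1, so 13430 is not a witness.

no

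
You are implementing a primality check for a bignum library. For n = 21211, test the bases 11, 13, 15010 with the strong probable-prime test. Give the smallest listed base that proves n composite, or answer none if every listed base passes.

none

n − 1 = 21210 = 2^1 · 10605, so s = 1 and d = 10605.
Base 11: x_0 = 11^10605 mod 21211 = 21210. x_0 = 21210 ≡ −1, so 11 is not a witness.
Base 13: x_0 = 13^10605 mod 21211 = 21210. x_0 = 21210 ≡ −1, so 13 is not a witness.
Base 15010: x_0 = 15010^10605 mod 21211 = 1. x_0 = 1, so 15010 is not a witness.
No listed base is a witness for 21211.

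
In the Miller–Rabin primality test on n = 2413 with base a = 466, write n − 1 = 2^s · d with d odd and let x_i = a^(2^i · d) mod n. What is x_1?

n − 1 = 2412 = 2^2 · 603, so s = 2 and d = 603.
Repeated squaring mod 2413: 466^1 ≡ 466, 466^2 ≡ 2399, 466^4 ≡ 196, 466^8 ≡ 2221, 466^16 ≡ 669, 466^32 ≡ 1156, 466^64 ≡ 1947, 466^128 ≡ 2399, 466^256 ≡ 196, 466^512 ≡ 2221.
603 = 512 + 64 + 16 + 8 + 2 + 1, so 466^603 ≡ 2221·1947·669·2221·2399·466 ≡ 246 (mod 2413).
x_0 = 246.
x_1 = 246^2 mod 2413 = 191.

191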